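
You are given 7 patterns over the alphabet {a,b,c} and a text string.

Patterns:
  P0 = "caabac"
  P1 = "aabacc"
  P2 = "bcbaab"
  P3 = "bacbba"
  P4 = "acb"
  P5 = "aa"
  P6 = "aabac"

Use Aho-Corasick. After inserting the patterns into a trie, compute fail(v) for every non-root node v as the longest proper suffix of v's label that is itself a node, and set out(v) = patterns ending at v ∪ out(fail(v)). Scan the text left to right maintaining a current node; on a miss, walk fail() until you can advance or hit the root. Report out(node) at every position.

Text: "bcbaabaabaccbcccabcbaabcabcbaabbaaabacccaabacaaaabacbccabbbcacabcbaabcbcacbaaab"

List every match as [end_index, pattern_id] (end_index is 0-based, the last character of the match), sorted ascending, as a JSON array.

Build:
Trie nodes:
  n0 'ε': a→7 b→13 c→1
  n1 'c': a→2
  n2 'ca': a→3
  n3 'caa': b→4
  n4 'caab': a→5
  n5 'caaba': c→6
  n6 'caabac': ·  ←P0
  n7 'a': a→8 c→24
  n8 'aa': b→9  ←P5
  n9 'aab': a→10
  n10 'aaba': c→11
  n11 'aabac': c→12  ←P6
  n12 'aabacc': ·  ←P1
  n13 'b': a→19 c→14
  n14 'bc': b→15
  n15 'bcb': a→16
  n16 'bcba': a→17
  n17 'bcbaa': b→18
  n18 'bcbaab': ·  ←P2
  n19 'ba': c→20
  n20 'bac': b→21
  n21 'bacb': b→22
  n22 'bacbb': a→23
  n23 'bacbba': ·  ←P3
  n24 'ac': b→25
  n25 'acb': ·  ←P4

Failure links (BFS by depth):
  fail(1) 'c': from fail(0)=0 chase 'c': 0 ⇒ 0;  out=∅∪out(0)=∅
  fail(7) 'a': from fail(0)=0 chase 'a': 0 ⇒ 0;  out=∅∪out(0)=∅
  fail(13) 'b': from fail(0)=0 chase 'b': 0 ⇒ 0;  out=∅∪out(0)=∅
  fail(2) 'ca': from fail(1)=0 chase 'a': 0 ⇒ 7;  out=∅∪out(7)=∅
  fail(8) 'aa': from fail(7)=0 chase 'a': 0 ⇒ 7;  out={5}∪out(7)={5}
  fail(14) 'bc': from fail(13)=0 chase 'c': 0 ⇒ 1;  out=∅∪out(1)=∅
  fail(19) 'ba': from fail(13)=0 chase 'a': 0 ⇒ 7;  out=∅∪out(7)=∅
  fail(24) 'ac': from fail(7)=0 chase 'c': 0 ⇒ 1;  out=∅∪out(1)=∅
  fail(3) 'caa': from fail(2)=7 chase 'a': 7 ⇒ 8;  out=∅∪out(8)={5}
  fail(9) 'aab': from fail(8)=7 chase 'b': 7→0 ⇒ 13;  out=∅∪out(13)=∅
  fail(15) 'bcb': from fail(14)=1 chase 'b': 1→0 ⇒ 13;  out=∅∪out(13)=∅
  fail(20) 'bac': from fail(19)=7 chase 'c': 7 ⇒ 24;  out=∅∪out(24)=∅
  fail(25) 'acb': from fail(24)=1 chase 'b': 1→0 ⇒ 13;  out={4}∪out(13)={4}
  fail(4) 'caab': from fail(3)=8 chase 'b': 8 ⇒ 9;  out=∅∪out(9)=∅
  fail(10) 'aaba': from fail(9)=13 chase 'a': 13 ⇒ 19;  out=∅∪out(19)=∅
  fail(16) 'bcba': from fail(15)=13 chase 'a': 13 ⇒ 19;  out=∅∪out(19)=∅
  fail(21) 'bacb': from fail(20)=24 chase 'b': 24 ⇒ 25;  out=∅∪out(25)={4}
  fail(5) 'caaba': from fail(4)=9 chase 'a': 9 ⇒ 10;  out=∅∪out(10)=∅
  fail(11) 'aabac': from fail(10)=19 chase 'c': 19 ⇒ 20;  out={6}∪out(20)={6}
  fail(17) 'bcbaa': from fail(16)=19 chase 'a': 19→7 ⇒ 8;  out=∅∪out(8)={5}
  fail(22) 'bacbb': from fail(21)=25 chase 'b': 25→13→0 ⇒ 13;  out=∅∪out(13)=∅
  fail(6) 'caabac': from fail(5)=10 chase 'c': 10 ⇒ 11;  out={0}∪out(11)={0,6}
  fail(12) 'aabacc': from fail(11)=20 chase 'c': 20→24→1→0 ⇒ 1;  out={1}∪out(1)={1}
  fail(18) 'bcbaab': from fail(17)=8 chase 'b': 8 ⇒ 9;  out={2}∪out(9)={2}
  fail(23) 'bacbba': from fail(22)=13 chase 'a': 13 ⇒ 19;  out={3}∪out(19)={3}

Scan:
pos 0 'b': at 13
pos 1 'c': at 14
pos 2 'b': at 15
pos 3 'a': at 16
pos 4 'a': at 17  ** P5@[3:4]
pos 5 'b': at 18  ** P2@[0:5]
pos 6 'a': at 10 (via fail)
pos 7 'a': at 8 (via fail)  ** P5@[6:7]
pos 8 'b': at 9
pos 9 'a': at 10
pos 10 'c': at 11  ** P6@[6:10]
pos 11 'c': at 12  ** P1@[6:11]
pos 12 'b': at 13 (via fail)
pos 13 'c': at 14
pos 14 'c': at 1 (via fail)
pos 15 'c': at 1 (via fail)
pos 16 'a': at 2
pos 17 'b': at 13 (via fail)
pos 18 'c': at 14
pos 19 'b': at 15
pos 20 'a': at 16
pos 21 'a': at 17  ** P5@[20:21]
pos 22 'b': at 18  ** P2@[17:22]
pos 23 'c': at 14 (via fail)
pos 24 'a': at 2 (via fail)
pos 25 'b': at 13 (via fail)
pos 26 'c': at 14
pos 27 'b': at 15
pos 28 'a': at 16
pos 29 'a': at 17  ** P5@[28:29]
pos 30 'b': at 18  ** P2@[25:30]
pos 31 'b': at 13 (via fail)
pos 32 'a': at 19
pos 33 'a': at 8 (via fail)  ** P5@[32:33]
pos 34 'a': at 8 (via fail)  ** P5@[33:34]
pos 35 'b': at 9
pos 36 'a': at 10
pos 37 'c': at 11  ** P6@[33:37]
pos 38 'c': at 12  ** P1@[33:38]
pos 39 'c': at 1 (via fail)
pos 40 'a': at 2
pos 41 'a': at 3  ** P5@[40:41]
pos 42 'b': at 4
pos 43 'a': at 5
pos 44 'c': at 6  ** P0@[39:44],P6@[40:44]
pos 45 'a': at 2 (via fail)
pos 46 'a': at 3  ** P5@[45:46]
pos 47 'a': at 8 (via fail)  ** P5@[46:47]
pos 48 'a': at 8 (via fail)  ** P5@[47:48]
pos 49 'b': at 9
pos 50 'a': at 10
pos 51 'c': at 11  ** P6@[47:51]
pos 52 'b': at 21 (via fail)  ** P4@[50:52]
pos 53 'c': at 14 (via fail)
pos 54 'c': at 1 (via fail)
pos 55 'a': at 2
pos 56 'b': at 13 (via fail)
pos 57 'b': at 13 (via fail)
pos 58 'b': at 13 (via fail)
pos 59 'c': at 14
pos 60 'a': at 2 (via fail)
pos 61 'c': at 24 (via fail)
pos 62 'a': at 2 (via fail)
pos 63 'b': at 13 (via fail)
pos 64 'c': at 14
pos 65 'b': at 15
pos 66 'a': at 16
pos 67 'a': at 17  ** P5@[66:67]
pos 68 'b': at 18  ** P2@[63:68]
pos 69 'c': at 14 (via fail)
pos 70 'b': at 15
pos 71 'c': at 14 (via fail)
pos 72 'a': at 2 (via fail)
pos 73 'c': at 24 (via fail)
pos 74 'b': at 25  ** P4@[72:74]
pos 75 'a': at 19 (via fail)
pos 76 'a': at 8 (via fail)  ** P5@[75:76]
pos 77 'a': at 8 (via fail)  ** P5@[76:77]
pos 78 'b': at 9

Result: [[4,5],[5,2],[7,5],[10,6],[11,1],[21,5],[22,2],[29,5],[30,2],[33,5],[34,5],[37,6],[38,1],[41,5],[44,0],[44,6],[46,5],[47,5],[48,5],[51,6],[52,4],[67,5],[68,2],[74,4],[76,5],[77,5]]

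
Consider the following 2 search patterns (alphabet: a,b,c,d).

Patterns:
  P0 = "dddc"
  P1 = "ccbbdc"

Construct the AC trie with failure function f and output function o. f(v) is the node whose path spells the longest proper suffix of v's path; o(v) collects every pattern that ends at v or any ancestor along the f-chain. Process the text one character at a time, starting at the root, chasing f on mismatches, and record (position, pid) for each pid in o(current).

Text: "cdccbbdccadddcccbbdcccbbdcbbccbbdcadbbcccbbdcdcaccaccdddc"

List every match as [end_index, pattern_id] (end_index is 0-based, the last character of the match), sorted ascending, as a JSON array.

Construct AC machine:
Trie nodes:
  n0 'ε': c→5 d→1
  n1 'd': d→2
  n2 'dd': d→3
  n3 'ddd': c→4
  n4 'dddc': ·  [P0 ends]
  n5 'c': c→6
  n6 'cc': b→7
  n7 'ccb': b→8
  n8 'ccbb': d→9
  n9 'ccbbd': c→10
  n10 'ccbbdc': ·  [P1 ends]

BFS fail/out derivation:
  n1('d'): parent n0 fail=0; on 'd' 0 → fail=0;  out ∅∪∅=∅
  n5('c'): parent n0 fail=0; on 'c' 0 → fail=0;  out ∅∪∅=∅
  n2('dd'): parent n1 fail=0; on 'd' 0 → fail=1;  out ∅∪∅=∅
  n6('cc'): parent n5 fail=0; on 'c' 0 → fail=5;  out ∅∪∅=∅
  n3('ddd'): parent n2 fail=1; on 'd' 1 → fail=2;  out ∅∪∅=∅
  n7('ccb'): parent n6 fail=5; on 'b' 5→0 → fail=0;  out ∅∪∅=∅
  n4('dddc'): parent n3 fail=2; on 'c' 2→1→0 → fail=5;  out {0}∪∅={0}
  n8('ccbb'): parent n7 fail=0; on 'b' 0 → fail=0;  out ∅∪∅=∅
  n9('ccbbd'): parent n8 fail=0; on 'd' 0 → fail=1;  out ∅∪∅=∅
  n10('ccbbdc'): parent n9 fail=1; on 'c' 1→0 → fail=5;  out {1}∪∅={1}

Text stream:
i=0 'c': node 0→5
i=1 'd': node 5→1 ·f
i=2 'c': node 1→5 ·f
i=3 'c': node 5→6
i=4 'b': node 6→7
i=5 'b': node 7→8
i=6 'd': node 8→9
i=7 'c': node 9→10  emit P1@[2:7]
i=8 'c': node 10→6 ·f
i=9 'a': node 6→0 ·f
i=10 'd': node 0→1
i=11 'd': node 1→2
i=12 'd': node 2→3
i=13 'c': node 3→4  emit P0@[10:13]
i=14 'c': node 4→6 ·f
i=15 'c': node 6→6 ·f
i=16 'b': node 6→7
i=17 'b': node 7→8
i=18 'd': node 8→9
i=19 'c': node 9→10  emit P1@[14:19]
i=20 'c': node 10→6 ·f
i=21 'c': node 6→6 ·f
i=22 'b': node 6→7
i=23 'b': node 7→8
i=24 'd': node 8→9
i=25 'c': node 9→10  emit P1@[20:25]
i=26 'b': node 10→0 ·f
i=27 'b': node 0→0
i=28 'c': node 0→5
i=29 'c': node 5→6
i=30 'b': node 6→7
i=31 'b': node 7→8
i=32 'd': node 8→9
i=33 'c': node 9→10  emit P1@[28:33]
i=34 'a': node 10→0 ·f
i=35 'd': node 0→1
i=36 'b': node 1→0 ·f
i=37 'b': node 0→0
i=38 'c': node 0→5
i=39 'c': node 5→6
i=40 'c': node 6→6 ·f
i=41 'b': node 6→7
i=42 'b': node 7→8
i=43 'd': node 8→9
i=44 'c': node 9→10  emit P1@[39:44]
i=45 'd': node 10→1 ·f
i=46 'c': node 1→5 ·f
i=47 'a': node 5→0 ·f
i=48 'c': node 0→5
i=49 'c': node 5→6
i=50 'a': node 6→0 ·f
i=51 'c': node 0→5
i=52 'c': node 5→6
i=53 'd': node 6→1 ·f
i=54 'd': node 1→2
i=55 'd': node 2→3
i=56 'c': node 3→4  emit P0@[53:56]

Result: [[7,1],[13,0],[19,1],[25,1],[33,1],[44,1],[56,0]]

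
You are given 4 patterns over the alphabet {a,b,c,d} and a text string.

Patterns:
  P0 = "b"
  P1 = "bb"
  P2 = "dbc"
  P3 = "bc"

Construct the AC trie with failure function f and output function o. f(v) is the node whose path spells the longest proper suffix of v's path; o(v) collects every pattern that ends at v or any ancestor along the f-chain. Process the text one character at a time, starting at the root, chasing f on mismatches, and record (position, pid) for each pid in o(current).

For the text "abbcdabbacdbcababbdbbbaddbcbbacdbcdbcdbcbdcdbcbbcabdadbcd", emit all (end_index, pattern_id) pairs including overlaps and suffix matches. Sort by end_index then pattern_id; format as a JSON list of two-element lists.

Build automaton:
Trie nodes:
  n0 'ε': b→1 d→3
  n1 'b': b→2 c→6  ←P0
  n2 'bb': ·  ←P1
  n3 'd': b→4
  n4 'db': c→5
  n5 'dbc': ·  ←P2
  n6 'bc': ·  ←P3

Failure links (BFS by depth):
  fail(1) 'b': from fail(0)=0 chase 'b': 0 ⇒ 0;  out={0}∪out(0)={0}
  fail(3) 'd': from fail(0)=0 chase 'd': 0 ⇒ 0;  out=∅∪out(0)=∅
  fail(2) 'bb': from fail(1)=0 chase 'b': 0 ⇒ 1;  out={1}∪out(1)={0,1}
  fail(4) 'db': from fail(3)=0 chase 'b': 0 ⇒ 1;  out=∅∪out(1)={0}
  fail(6) 'bc': from fail(1)=0 chase 'c': 0 ⇒ 0;  out={3}∪out(0)={3}
  fail(5) 'dbc': from fail(4)=1 chase 'c': 1 ⇒ 6;  out={2}∪out(6)={2,3}

Text stream:
i=0 'a': node 0→0
i=1 'b': node 0→1  emit P0@[1:1]
i=2 'b': node 1→2  emit P0@[2:2],P1@[1:2]
i=3 'c': node 2→6 ·f  emit P3@[2:3]
i=4 'd': node 6→3 ·f
i=5 'a': node 3→0 ·f
i=6 'b': node 0→1  emit P0@[6:6]
i=7 'b': node 1→2  emit P0@[7:7],P1@[6:7]
i=8 'a': node 2→0 ·f
i=9 'c': node 0→0
i=10 'd': node 0→3
i=11 'b': node 3→4  emit P0@[11:11]
i=12 'c': node 4→5  emit P2@[10:12],P3@[11:12]
i=13 'a': node 5→0 ·f
i=14 'b': node 0→1  emit P0@[14:14]
i=15 'a': node 1→0 ·f
i=16 'b': node 0→1  emit P0@[16:16]
i=17 'b': node 1→2  emit P0@[17:17],P1@[16:17]
i=18 'd': node 2→3 ·f
i=19 'b': node 3→4  emit P0@[19:19]
i=20 'b': node 4→2 ·f  emit P0@[20:20],P1@[19:20]
i=21 'b': node 2→2 ·f  emit P0@[21:21],P1@[20:21]
i=22 'a': node 2→0 ·f
i=23 'd': node 0→3
i=24 'd': node 3→3 ·f
i=25 'b': node 3→4  emit P0@[25:25]
i=26 'c': node 4→5  emit P2@[24:26],P3@[25:26]
i=27 'b': node 5→1 ·f  emit P0@[27:27]
i=28 'b': node 1→2  emit P0@[28:28],P1@[27:28]
i=29 'a': node 2→0 ·f
i=30 'c': node 0→0
i=31 'd': node 0→3
i=32 'b': node 3→4  emit P0@[32:32]
i=33 'c': node 4→5  emit P2@[31:33],P3@[32:33]
i=34 'd': node 5→3 ·f
i=35 'b': node 3→4  emit P0@[35:35]
i=36 'c': node 4→5  emit P2@[34:36],P3@[35:36]
i=37 'd': node 5→3 ·f
i=38 'b': node 3→4  emit P0@[38:38]
i=39 'c': node 4→5  emit P2@[37:39],P3@[38:39]
i=40 'b': node 5→1 ·f  emit P0@[40:40]
i=41 'd': node 1→3 ·f
i=42 'c': node 3→0 ·f
i=43 'd': node 0→3
i=44 'b': node 3→4  emit P0@[44:44]
i=45 'c': node 4→5  emit P2@[43:45],P3@[44:45]
i=46 'b': node 5→1 ·f  emit P0@[46:46]
i=47 'b': node 1→2  emit P0@[47:47],P1@[46:47]
i=48 'c': node 2→6 ·f  emit P3@[47:48]
i=49 'a': node 6→0 ·f
i=50 'b': node 0→1  emit P0@[50:50]
i=51 'd': node 1→3 ·f
i=52 'a': node 3→0 ·f
i=53 'd': node 0→3
i=54 'b': node 3→4  emit P0@[54:54]
i=55 'c': node 4→5  emit P2@[53:55],P3@[54:55]
i=56 'd': node 5→3 ·f

All matches (sorted): [[1,0],[2,0],[2,1],[3,3],[6,0],[7,0],[7,1],[11,0],[12,2],[12,3],[14,0],[16,0],[17,0],[17,1],[19,0],[20,0],[20,1],[21,0],[21,1],[25,0],[26,2],[26,3],[27,0],[28,0],[28,1],[32,0],[33,2],[33,3],[35,0],[36,2],[36,3],[38,0],[39,2],[39,3],[40,0],[44,0],[45,2],[45,3],[46,0],[47,0],[47,1],[48,3],[50,0],[54,0],[55,2],[55,3]]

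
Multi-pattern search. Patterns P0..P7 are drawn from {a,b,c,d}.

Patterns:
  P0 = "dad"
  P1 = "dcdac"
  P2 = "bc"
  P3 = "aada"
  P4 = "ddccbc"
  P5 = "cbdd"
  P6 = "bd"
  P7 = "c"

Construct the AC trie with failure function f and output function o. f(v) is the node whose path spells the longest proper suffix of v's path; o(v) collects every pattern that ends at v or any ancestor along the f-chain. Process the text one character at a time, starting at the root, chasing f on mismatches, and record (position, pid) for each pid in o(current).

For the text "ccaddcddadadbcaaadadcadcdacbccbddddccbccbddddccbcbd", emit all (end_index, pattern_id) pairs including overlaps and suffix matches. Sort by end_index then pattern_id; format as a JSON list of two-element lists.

Build:
Trie nodes:
  n0 'ε': a→10 b→8 c→19 d→1
  n1 'd': a→2 c→4 d→14
  n2 'da': d→3
  n3 'dad': ·  [P0 ends]
  n4 'dc': d→5
  n5 'dcd': a→6
  n6 'dcda': c→7
  n7 'dcdac': ·  [P1 ends]
  n8 'b': c→9 d→23
  n9 'bc': ·  [P2 ends]
  n10 'a': a→11
  n11 'aa': d→12
  n12 'aad': a→13
  n13 'aada': ·  [P3 ends]
  n14 'dd': c→15
  n15 'ddc': c→16
  n16 'ddcc': b→17
  n17 'ddccb': c→18
  n18 'ddccbc': ·  [P4 ends]
  n19 'c': b→20  [P7 ends]
  n20 'cb': d→21
  n21 'cbd': d→22
  n22 'cbdd': ·  [P5 ends]
  n23 'bd': ·  [P6 ends]

Failure links (BFS by depth):
  fail(1) 'd': from fail(0)=0 chase 'd': 0 ⇒ 0;  out=∅∪out(0)=∅
  fail(8) 'b': from fail(0)=0 chase 'b': 0 ⇒ 0;  out=∅∪out(0)=∅
  fail(10) 'a': from fail(0)=0 chase 'a': 0 ⇒ 0;  out=∅∪out(0)=∅
  fail(19) 'c': from fail(0)=0 chase 'c': 0 ⇒ 0;  out={7}∪out(0)={7}
  fail(2) 'da': from fail(1)=0 chase 'a': 0 ⇒ 10;  out=∅∪out(10)=∅
  fail(4) 'dc': from fail(1)=0 chase 'c': 0 ⇒ 19;  out=∅∪out(19)={7}
  fail(9) 'bc': from fail(8)=0 chase 'c': 0 ⇒ 19;  out={2}∪out(19)={2,7}
  fail(11) 'aa': from fail(10)=0 chase 'a': 0 ⇒ 10;  out=∅∪out(10)=∅
  fail(14) 'dd': from fail(1)=0 chase 'd': 0 ⇒ 1;  out=∅∪out(1)=∅
  fail(20) 'cb': from fail(19)=0 chase 'b': 0 ⇒ 8;  out=∅∪out(8)=∅
  fail(23) 'bd': from fail(8)=0 chase 'd': 0 ⇒ 1;  out={6}∪out(1)={6}
  fail(3) 'dad': from fail(2)=10 chase 'd': 10→0 ⇒ 1;  out={0}∪out(1)={0}
  fail(5) 'dcd': from fail(4)=19 chase 'd': 19→0 ⇒ 1;  out=∅∪out(1)=∅
  fail(12) 'aad': from fail(11)=10 chase 'd': 10→0 ⇒ 1;  out=∅∪out(1)=∅
  fail(15) 'ddc': from fail(14)=1 chase 'c': 1 ⇒ 4;  out=∅∪out(4)={7}
  fail(21) 'cbd': from fail(20)=8 chase 'd': 8 ⇒ 23;  out=∅∪out(23)={6}
  fail(6) 'dcda': from fail(5)=1 chase 'a': 1 ⇒ 2;  out=∅∪out(2)=∅
  fail(13) 'aada': from fail(12)=1 chase 'a': 1 ⇒ 2;  out={3}∪out(2)={3}
  fail(16) 'ddcc': from fail(15)=4 chase 'c': 4→19→0 ⇒ 19;  out=∅∪out(19)={7}
  fail(22) 'cbdd': from fail(21)=23 chase 'd': 23→1 ⇒ 14;  out={5}∪out(14)={5}
  fail(7) 'dcdac': from fail(6)=2 chase 'c': 2→10→0 ⇒ 19;  out={1}∪out(19)={1,7}
  fail(17) 'ddccb': from fail(16)=19 chase 'b': 19 ⇒ 20;  out=∅∪out(20)=∅
  fail(18) 'ddccbc': from fail(17)=20 chase 'c': 20→8 ⇒ 9;  out={4}∪out(9)={2,4,7}

Scan:
[0] read 'c'  n0⇒n19  emit P7@[0:0]
[1] read 'c'  n19⇒n19 (via fail)  emit P7@[1:1]
[2] read 'a'  n19⇒n10 (via fail)
[3] read 'd'  n10⇒n1 (via fail)
[4] read 'd'  n1⇒n14
[5] read 'c'  n14⇒n15  emit P7@[5:5]
[6] read 'd'  n15⇒n5 (via fail)
[7] read 'd'  n5⇒n14 (via fail)
[8] read 'a'  n14⇒n2 (via fail)
[9] read 'd'  n2⇒n3  emit P0@[7:9]
[10] read 'a'  n3⇒n2 (via fail)
[11] read 'd'  n2⇒n3  emit P0@[9:11]
[12] read 'b'  n3⇒n8 (via fail)
[13] read 'c'  n8⇒n9  emit P2@[12:13],P7@[13:13]
[14] read 'a'  n9⇒n10 (via fail)
[15] read 'a'  n10⇒n11
[16] read 'a'  n11⇒n11 (via fail)
[17] read 'd'  n11⇒n12
[18] read 'a'  n12⇒n13  emit P3@[15:18]
[19] read 'd'  n13⇒n3 (via fail)  emit P0@[17:19]
[20] read 'c'  n3⇒n4 (via fail)  emit P7@[20:20]
[21] read 'a'  n4⇒n10 (via fail)
[22] read 'd'  n10⇒n1 (via fail)
[23] read 'c'  n1⇒n4  emit P7@[23:23]
[24] read 'd'  n4⇒n5
[25] read 'a'  n5⇒n6
[26] read 'c'  n6⇒n7  emit P1@[22:26],P7@[26:26]
[27] read 'b'  n7⇒n20 (via fail)
[28] read 'c'  n20⇒n9 (via fail)  emit P2@[27:28],P7@[28:28]
[29] read 'c'  n9⇒n19 (via fail)  emit P7@[29:29]
[30] read 'b'  n19⇒n20
[31] read 'd'  n20⇒n21  emit P6@[30:31]
[32] read 'd'  n21⇒n22  emit P5@[29:32]
[33] read 'd'  n22⇒n14 (via fail)
[34] read 'd'  n14⇒n14 (via fail)
[35] read 'c'  n14⇒n15  emit P7@[35:35]
[36] read 'c'  n15⇒n16  emit P7@[36:36]
[37] read 'b'  n16⇒n17
[38] read 'c'  n17⇒n18  emit P2@[37:38],P4@[33:38],P7@[38:38]
[39] read 'c'  n18⇒n19 (via fail)  emit P7@[39:39]
[40] read 'b'  n19⇒n20
[41] read 'd'  n20⇒n21  emit P6@[40:41]
[42] read 'd'  n21⇒n22  emit P5@[39:42]
[43] read 'd'  n22⇒n14 (via fail)
[44] read 'd'  n14⇒n14 (via fail)
[45] read 'c'  n14⇒n15  emit P7@[45:45]
[46] read 'c'  n15⇒n16  emit P7@[46:46]
[47] read 'b'  n16⇒n17
[48] read 'c'  n17⇒n18  emit P2@[47:48],P4@[43:48],P7@[48:48]
[49] read 'b'  n18⇒n20 (via fail)
[50] read 'd'  n20⇒n21  emit P6@[49:50]

All matches (sorted): [[0,7],[1,7],[5,7],[9,0],[11,0],[13,2],[13,7],[18,3],[19,0],[20,7],[23,7],[26,1],[26,7],[28,2],[28,7],[29,7],[31,6],[32,5],[35,7],[36,7],[38,2],[38,4],[38,7],[39,7],[41,6],[42,5],[45,7],[46,7],[48,2],[48,4],[48,7],[50,6]]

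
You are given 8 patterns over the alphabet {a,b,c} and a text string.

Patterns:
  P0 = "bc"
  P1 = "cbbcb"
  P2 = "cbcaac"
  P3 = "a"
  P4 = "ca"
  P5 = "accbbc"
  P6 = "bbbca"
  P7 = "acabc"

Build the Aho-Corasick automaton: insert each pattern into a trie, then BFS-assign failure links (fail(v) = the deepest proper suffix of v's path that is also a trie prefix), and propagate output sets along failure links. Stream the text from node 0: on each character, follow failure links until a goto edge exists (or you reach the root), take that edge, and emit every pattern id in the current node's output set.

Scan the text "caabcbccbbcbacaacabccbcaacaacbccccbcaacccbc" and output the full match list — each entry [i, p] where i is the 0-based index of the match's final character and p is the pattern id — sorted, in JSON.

Build automaton:
Trie (insert patterns):
  n0 'ε': a→12 b→1 c→3
  n1 'b': b→19 c→2
  n2 'bc': ·  ←P0
  n3 'c': a→13 b→4
  n4 'cb': b→5 c→8
  n5 'cbb': c→6
  n6 'cbbc': b→7
  n7 'cbbcb': ·  ←P1
  n8 'cbc': a→9
  n9 'cbca': a→10
  n10 'cbcaa': c→11
  n11 'cbcaac': ·  ←P2
  n12 'a': c→14  ←P3
  n13 'ca': ·  ←P4
  n14 'ac': a→23 c→15
  n15 'acc': b→16
  n16 'accb': b→17
  n17 'accbb': c→18
  n18 'accbbc': ·  ←P5
  n19 'bb': b→20
  n20 'bbb': c→21
  n21 'bbbc': a→22
  n22 'bbbca': ·  ←P6
  n23 'aca': b→24
  n24 'acab': c→25
  n25 'acabc': ·  ←P7

BFS fail/out derivation:
  n1('b'): parent n0 fail=0; on 'b' 0 → fail=0;  out ∅∪∅=∅
  n3('c'): parent n0 fail=0; on 'c' 0 → fail=0;  out ∅∪∅=∅
  n12('a'): parent n0 fail=0; on 'a' 0 → fail=0;  out {3}∪∅={3}
  n2('bc'): parent n1 fail=0; on 'c' 0 → fail=3;  out {0}∪∅={0}
  n4('cb'): parent n3 fail=0; on 'b' 0 → fail=1;  out ∅∪∅=∅
  n13('ca'): parent n3 fail=0; on 'a' 0 → fail=12;  out {4}∪{3}={3,4}
  n14('ac'): parent n12 fail=0; on 'c' 0 → fail=3;  out ∅∪∅=∅
  n19('bb'): parent n1 fail=0; on 'b' 0 → fail=1;  out ∅∪∅=∅
  n5('cbb'): parent n4 fail=1; on 'b' 1 → fail=19;  out ∅∪∅=∅
  n8('cbc'): parent n4 fail=1; on 'c' 1 → fail=2;  out ∅∪{0}={0}
  n15('acc'): parent n14 fail=3; on 'c' 3→0 → fail=3;  out ∅∪∅=∅
  n20('bbb'): parent n19 fail=1; on 'b' 1 → fail=19;  out ∅∪∅=∅
  n23('aca'): parent n14 fail=3; on 'a' 3 → fail=13;  out ∅∪{3,4}={3,4}
  n6('cbbc'): parent n5 fail=19; on 'c' 19→1 → fail=2;  out ∅∪{0}={0}
  n9('cbca'): parent n8 fail=2; on 'a' 2→3 → fail=13;  out ∅∪{3,4}={3,4}
  n16('accb'): parent n15 fail=3; on 'b' 3 → fail=4;  out ∅∪∅=∅
  n21('bbbc'): parent n20 fail=19; on 'c' 19→1 → fail=2;  out ∅∪{0}={0}
  n24('acab'): parent n23 fail=13; on 'b' 13→12→0 → fail=1;  out ∅∪∅=∅
  n7('cbbcb'): parent n6 fail=2; on 'b' 2→3 → fail=4;  out {1}∪∅={1}
  n10('cbcaa'): parent n9 fail=13; on 'a' 13→12→0 → fail=12;  out ∅∪{3}={3}
  n17('accbb'): parent n16 fail=4; on 'b' 4 → fail=5;  out ∅∪∅=∅
  n22('bbbca'): parent n21 fail=2; on 'a' 2→3 → fail=13;  out {6}∪{3,4}={3,4,6}
  n25('acabc'): parent n24 fail=1; on 'c' 1 → fail=2;  out {7}∪{0}={0,7}
  n11('cbcaac'): parent n10 fail=12; on 'c' 12 → fail=14;  out {2}∪∅={2}
  n18('accbbc'): parent n17 fail=5; on 'c' 5 → fail=6;  out {5}∪{0}={0,5}

Run:
[0] read 'c'  n0⇒n3
[1] read 'a'  n3⇒n13  emit P3@[1:1],P4@[0:1]
[2] read 'a'  n13⇒n12 (via fail)  emit P3@[2:2]
[3] read 'b'  n12⇒n1 (via fail)
[4] read 'c'  n1⇒n2  emit P0@[3:4]
[5] read 'b'  n2⇒n4 (via fail)
[6] read 'c'  n4⇒n8  emit P0@[5:6]
[7] read 'c'  n8⇒n3 (via fail)
[8] read 'b'  n3⇒n4
[9] read 'b'  n4⇒n5
[10] read 'c'  n5⇒n6  emit P0@[9:10]
[11] read 'b'  n6⇒n7  emit P1@[7:11]
[12] read 'a'  n7⇒n12 (via fail)  emit P3@[12:12]
[13] read 'c'  n12⇒n14
[14] read 'a'  n14⇒n23  emit P3@[14:14],P4@[13:14]
[15] read 'a'  n23⇒n12 (via fail)  emit P3@[15:15]
[16] read 'c'  n12⇒n14
[17] read 'a'  n14⇒n23  emit P3@[17:17],P4@[16:17]
[18] read 'b'  n23⇒n24
[19] read 'c'  n24⇒n25  emit P0@[18:19],P7@[15:19]
[20] read 'c'  n25⇒n3 (via fail)
[21] read 'b'  n3⇒n4
[22] read 'c'  n4⇒n8  emit P0@[21:22]
[23] read 'a'  n8⇒n9  emit P3@[23:23],P4@[22:23]
[24] read 'a'  n9⇒n10  emit P3@[24:24]
[25] read 'c'  n10⇒n11  emit P2@[20:25]
[26] read 'a'  n11⇒n23 (via fail)  emit P3@[26:26],P4@[25:26]
[27] read 'a'  n23⇒n12 (via fail)  emit P3@[27:27]
[28] read 'c'  n12⇒n14
[29] read 'b'  n14⇒n4 (via fail)
[30] read 'c'  n4⇒n8  emit P0@[29:30]
[31] read 'c'  n8⇒n3 (via fail)
[32] read 'c'  n3⇒n3 (via fail)
[33] read 'c'  n3⇒n3 (via fail)
[34] read 'b'  n3⇒n4
[35] read 'c'  n4⇒n8  emit P0@[34:35]
[36] read 'a'  n8⇒n9  emit P3@[36:36],P4@[35:36]
[37] read 'a'  n9⇒n10  emit P3@[37:37]
[38] read 'c'  n10⇒n11  emit P2@[33:38]
[39] read 'c'  n11⇒n15 (via fail)
[40] read 'c'  n15⇒n3 (via fail)
[41] read 'b'  n3⇒n4
[42] read 'c'  n4⇒n8  emit P0@[41:42]

All matches (sorted): [[1,3],[1,4],[2,3],[4,0],[6,0],[10,0],[11,1],[12,3],[14,3],[14,4],[15,3],[17,3],[17,4],[19,0],[19,7],[22,0],[23,3],[23,4],[24,3],[25,2],[26,3],[26,4],[27,3],[30,0],[35,0],[36,3],[36,4],[37,3],[38,2],[42,0]]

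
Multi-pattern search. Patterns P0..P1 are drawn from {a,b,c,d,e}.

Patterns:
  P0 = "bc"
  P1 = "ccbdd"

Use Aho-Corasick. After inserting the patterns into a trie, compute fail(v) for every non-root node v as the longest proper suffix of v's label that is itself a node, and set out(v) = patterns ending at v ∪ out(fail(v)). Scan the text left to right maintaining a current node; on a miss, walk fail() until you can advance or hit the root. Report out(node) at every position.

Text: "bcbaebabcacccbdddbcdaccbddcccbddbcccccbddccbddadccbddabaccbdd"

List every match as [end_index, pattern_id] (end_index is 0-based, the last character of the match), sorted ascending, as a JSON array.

Construct AC machine:
Trie nodes:
  0='ε' goto b→1 c→3
  1='b' goto c→2
  2='bc' goto ·  [P0 ends]
  3='c' goto c→4
  4='cc' goto b→5
  5='ccb' goto d→6
  6='ccbd' goto d→7
  7='ccbdd' goto ·  [P1 ends]

BFS fail/out derivation:
  n1('b'): parent n0 fail=0; on 'b' 0 → fail=0;  out ∅∪∅=∅
  n3('c'): parent n0 fail=0; on 'c' 0 → fail=0;  out ∅∪∅=∅
  n2('bc'): parent n1 fail=0; on 'c' 0 → fail=3;  out {0}∪∅={0}
  n4('cc'): parent n3 fail=0; on 'c' 0 → fail=3;  out ∅∪∅=∅
  n5('ccb'): parent n4 fail=3; on 'b' 3→0 → fail=1;  out ∅∪∅=∅
  n6('ccbd'): parent n5 fail=1; on 'd' 1→0 → fail=0;  out ∅∪∅=∅
  n7('ccbdd'): parent n6 fail=0; on 'd' 0 → fail=0;  out {1}∪∅={1}

Text stream:
[0] read 'b'  n0⇒n1
[1] read 'c'  n1⇒n2  ** P0@[0:1]
[2] read 'b'  n2⇒n1 ·f
[3] read 'a'  n1⇒n0 ·f
[4] read 'e'  n0⇒n0
[5] read 'b'  n0⇒n1
[6] read 'a'  n1⇒n0 ·f
[7] read 'b'  n0⇒n1
[8] read 'c'  n1⇒n2  ** P0@[7:8]
[9] read 'a'  n2⇒n0 ·f
[10] read 'c'  n0⇒n3
[11] read 'c'  n3⇒n4
[12] read 'c'  n4⇒n4 ·f
[13] read 'b'  n4⇒n5
[14] read 'd'  n5⇒n6
[15] read 'd'  n6⇒n7  ** P1@[11:15]
[16] read 'd'  n7⇒n0 ·f
[17] read 'b'  n0⇒n1
[18] read 'c'  n1⇒n2  ** P0@[17:18]
[19] read 'd'  n2⇒n0 ·f
[20] read 'a'  n0⇒n0
[21] read 'c'  n0⇒n3
[22] read 'c'  n3⇒n4
[23] read 'b'  n4⇒n5
[24] read 'd'  n5⇒n6
[25] read 'd'  n6⇒n7  ** P1@[21:25]
[26] read 'c'  n7⇒n3 ·f
[27] read 'c'  n3⇒n4
[28] read 'c'  n4⇒n4 ·f
[29] read 'b'  n4⇒n5
[30] read 'd'  n5⇒n6
[31] read 'd'  n6⇒n7  ** P1@[27:31]
[32] read 'b'  n7⇒n1 ·f
[33] read 'c'  n1⇒n2  ** P0@[32:33]
[34] read 'c'  n2⇒n4 ·f
[35] read 'c'  n4⇒n4 ·f
[36] read 'c'  n4⇒n4 ·f
[37] read 'c'  n4⇒n4 ·f
[38] read 'b'  n4⇒n5
[39] read 'd'  n5⇒n6
[40] read 'd'  n6⇒n7  ** P1@[36:40]
[41] read 'c'  n7⇒n3 ·f
[42] read 'c'  n3⇒n4
[43] read 'b'  n4⇒n5
[44] read 'd'  n5⇒n6
[45] read 'd'  n6⇒n7  ** P1@[41:45]
[46] read 'a'  n7⇒n0 ·f
[47] read 'd'  n0⇒n0
[48] read 'c'  n0⇒n3
[49] read 'c'  n3⇒n4
[50] read 'b'  n4⇒n5
[51] read 'd'  n5⇒n6
[52] read 'd'  n6⇒n7  ** P1@[48:52]
[53] read 'a'  n7⇒n0 ·f
[54] read 'b'  n0⇒n1
[55] read 'a'  n1⇒n0 ·f
[56] read 'c'  n0⇒n3
[57] read 'c'  n3⇒n4
[58] read 'b'  n4⇒n5
[59] read 'd'  n5⇒n6
[60] read 'd'  n6⇒n7  ** P1@[56:60]

Result: [[1,0],[8,0],[15,1],[18,0],[25,1],[31,1],[33,0],[40,1],[45,1],[52,1],[60,1]]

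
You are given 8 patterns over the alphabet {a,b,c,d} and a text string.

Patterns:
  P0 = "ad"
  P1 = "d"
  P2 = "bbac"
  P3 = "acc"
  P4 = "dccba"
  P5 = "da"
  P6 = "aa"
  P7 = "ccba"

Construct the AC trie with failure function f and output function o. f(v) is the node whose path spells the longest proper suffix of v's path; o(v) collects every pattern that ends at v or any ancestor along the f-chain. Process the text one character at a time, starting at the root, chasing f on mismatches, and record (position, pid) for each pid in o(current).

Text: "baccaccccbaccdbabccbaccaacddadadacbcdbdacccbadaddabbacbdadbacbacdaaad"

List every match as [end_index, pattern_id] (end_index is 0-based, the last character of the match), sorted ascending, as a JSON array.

Build automaton:
Trie (insert patterns):
  n0 'ε': a→1 b→4 c→16 d→3
  n1 'a': a→15 c→8 d→2
  n2 'ad': ·  [P0 ends]
  n3 'd': a→14 c→10  [P1 ends]
  n4 'b': b→5
  n5 'bb': a→6
  n6 'bba': c→7
  n7 'bbac': ·  [P2 ends]
  n8 'ac': c→9
  n9 'acc': ·  [P3 ends]
  n10 'dc': c→11
  n11 'dcc': b→12
  n12 'dccb': a→13
  n13 'dccba': ·  [P4 ends]
  n14 'da': ·  [P5 ends]
  n15 'aa': ·  [P6 ends]
  n16 'c': c→17
  n17 'cc': b→18
  n18 'ccb': a→19
  n19 'ccba': ·  [P7 ends]

BFS fail/out derivation:
  fail(1) 'a': from fail(0)=0 chase 'a': 0 ⇒ 0;  out=∅∪out(0)=∅
  fail(3) 'd': from fail(0)=0 chase 'd': 0 ⇒ 0;  out={1}∪out(0)={1}
  fail(4) 'b': from fail(0)=0 chase 'b': 0 ⇒ 0;  out=∅∪out(0)=∅
  fail(16) 'c': from fail(0)=0 chase 'c': 0 ⇒ 0;  out=∅∪out(0)=∅
  fail(2) 'ad': from fail(1)=0 chase 'd': 0 ⇒ 3;  out={0}∪out(3)={0,1}
  fail(5) 'bb': from fail(4)=0 chase 'b': 0 ⇒ 4;  out=∅∪out(4)=∅
  fail(8) 'ac': from fail(1)=0 chase 'c': 0 ⇒ 16;  out=∅∪out(16)=∅
  fail(10) 'dc': from fail(3)=0 chase 'c': 0 ⇒ 16;  out=∅∪out(16)=∅
  fail(14) 'da': from fail(3)=0 chase 'a': 0 ⇒ 1;  out={5}∪out(1)={5}
  fail(15) 'aa': from fail(1)=0 chase 'a': 0 ⇒ 1;  out={6}∪out(1)={6}
  fail(17) 'cc': from fail(16)=0 chase 'c': 0 ⇒ 16;  out=∅∪out(16)=∅
  fail(6) 'bba': from fail(5)=4 chase 'a': 4→0 ⇒ 1;  out=∅∪out(1)=∅
  fail(9) 'acc': from fail(8)=16 chase 'c': 16 ⇒ 17;  out={3}∪out(17)={3}
  fail(11) 'dcc': from fail(10)=16 chase 'c': 16 ⇒ 17;  out=∅∪out(17)=∅
  fail(18) 'ccb': from fail(17)=16 chase 'b': 16→0 ⇒ 4;  out=∅∪out(4)=∅
  fail(7) 'bbac': from fail(6)=1 chase 'c': 1 ⇒ 8;  out={2}∪out(8)={2}
  fail(12) 'dccb': from fail(11)=17 chase 'b': 17 ⇒ 18;  out=∅∪out(18)=∅
  fail(19) 'ccba': from fail(18)=4 chase 'a': 4→0 ⇒ 1;  out={7}∪out(1)={7}
  fail(13) 'dccba': from fail(12)=18 chase 'a': 18 ⇒ 19;  out={4}∪out(19)={4,7}

Text stream:
i=0 'b': node 0→4
i=1 'a': node 4→1 (via fail)
i=2 'c': node 1→8
i=3 'c': node 8→9  emit P3@[1:3]
i=4 'a': node 9→1 (via fail)
i=5 'c': node 1→8
i=6 'c': node 8→9  emit P3@[4:6]
i=7 'c': node 9→17 (via fail)
i=8 'c': node 17→17 (via fail)
i=9 'b': node 17→18
i=10 'a': node 18→19  emit P7@[7:10]
i=11 'c': node 19→8 (via fail)
i=12 'c': node 8→9  emit P3@[10:12]
i=13 'd': node 9→3 (via fail)  emit P1@[13:13]
i=14 'b': node 3→4 (via fail)
i=15 'a': node 4→1 (via fail)
i=16 'b': node 1→4 (via fail)
i=17 'c': node 4→16 (via fail)
i=18 'c': node 16→17
i=19 'b': node 17→18
i=20 'a': node 18→19  emit P7@[17:20]
i=21 'c': node 19→8 (via fail)
i=22 'c': node 8→9  emit P3@[20:22]
i=23 'a': node 9→1 (via fail)
i=24 'a': node 1→15  emit P6@[23:24]
i=25 'c': node 15→8 (via fail)
i=26 'd': node 8→3 (via fail)  emit P1@[26:26]
i=27 'd': node 3→3 (via fail)  emit P1@[27:27]
i=28 'a': node 3→14  emit P5@[27:28]
i=29 'd': node 14→2 (via fail)  emit P0@[28:29],P1@[29:29]
i=30 'a': node 2→14 (via fail)  emit P5@[29:30]
i=31 'd': node 14→2 (via fail)  emit P0@[30:31],P1@[31:31]
i=32 'a': node 2→14 (via fail)  emit P5@[31:32]
i=33 'c': node 14→8 (via fail)
i=34 'b': node 8→4 (via fail)
i=35 'c': node 4→16 (via fail)
i=36 'd': node 16→3 (via fail)  emit P1@[36:36]
i=37 'b': node 3→4 (via fail)
i=38 'd': node 4→3 (via fail)  emit P1@[38:38]
i=39 'a': node 3→14  emit P5@[38:39]
i=40 'c': node 14→8 (via fail)
i=41 'c': node 8→9  emit P3@[39:41]
i=42 'c': node 9→17 (via fail)
i=43 'b': node 17→18
i=44 'a': node 18→19  emit P7@[41:44]
i=45 'd': node 19→2 (via fail)  emit P0@[44:45],P1@[45:45]
i=46 'a': node 2→14 (via fail)  emit P5@[45:46]
i=47 'd': node 14→2 (via fail)  emit P0@[46:47],P1@[47:47]
i=48 'd': node 2→3 (via fail)  emit P1@[48:48]
i=49 'a': node 3→14  emit P5@[48:49]
i=50 'b': node 14→4 (via fail)
i=51 'b': node 4→5
i=52 'a': node 5→6
i=53 'c': node 6→7  emit P2@[50:53]
i=54 'b': node 7→4 (via fail)
i=55 'd': node 4→3 (via fail)  emit P1@[55:55]
i=56 'a': node 3→14  emit P5@[55:56]
i=57 'd': node 14→2 (via fail)  emit P0@[56:57],P1@[57:57]
i=58 'b': node 2→4 (via fail)
i=59 'a': node 4→1 (via fail)
i=60 'c': node 1→8
i=61 'b': node 8→4 (via fail)
i=62 'a': node 4→1 (via fail)
i=63 'c': node 1→8
i=64 'd': node 8→3 (via fail)  emit P1@[64:64]
i=65 'a': node 3→14  emit P5@[64:65]
i=66 'a': node 14→15 (via fail)  emit P6@[65:66]
i=67 'a': node 15→15 (via fail)  emit P6@[66:67]
i=68 'd': node 15→2 (via fail)  emit P0@[67:68],P1@[68:68]

All matches (sorted): [[3,3],[6,3],[10,7],[12,3],[13,1],[20,7],[22,3],[24,6],[26,1],[27,1],[28,5],[29,0],[29,1],[30,5],[31,0],[31,1],[32,5],[36,1],[38,1],[39,5],[41,3],[44,7],[45,0],[45,1],[46,5],[47,0],[47,1],[48,1],[49,5],[53,2],[55,1],[56,5],[57,0],[57,1],[64,1],[65,5],[66,6],[67,6],[68,0],[68,1]]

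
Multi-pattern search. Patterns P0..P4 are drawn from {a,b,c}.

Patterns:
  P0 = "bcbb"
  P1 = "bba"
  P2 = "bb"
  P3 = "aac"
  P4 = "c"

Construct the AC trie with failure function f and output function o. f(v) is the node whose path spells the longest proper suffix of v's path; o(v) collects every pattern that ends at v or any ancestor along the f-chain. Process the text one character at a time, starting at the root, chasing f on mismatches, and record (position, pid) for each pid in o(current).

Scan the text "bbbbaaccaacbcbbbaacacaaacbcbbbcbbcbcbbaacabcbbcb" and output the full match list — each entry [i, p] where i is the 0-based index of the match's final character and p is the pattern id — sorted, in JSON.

Build:
Trie (insert patterns):
  n0 'ε': a→7 b→1 c→10
  n1 'b': b→5 c→2
  n2 'bc': b→3
  n3 'bcb': b→4
  n4 'bcbb': ·  ←P0
  n5 'bb': a→6  ←P2
  n6 'bba': ·  ←P1
  n7 'a': a→8
  n8 'aa': c→9
  n9 'aac': ·  ←P3
  n10 'c': ·  ←P4

Failure links (BFS by depth):
  n1('b'): parent n0 fail=0; on 'b' 0 → fail=0;  out ∅∪∅=∅
  n7('a'): parent n0 fail=0; on 'a' 0 → fail=0;  out ∅∪∅=∅
  n10('c'): parent n0 fail=0; on 'c' 0 → fail=0;  out {4}∪∅={4}
  n2('bc'): parent n1 fail=0; on 'c' 0 → fail=10;  out ∅∪{4}={4}
  n5('bb'): parent n1 fail=0; on 'b' 0 → fail=1;  out {2}∪∅={2}
  n8('aa'): parent n7 fail=0; on 'a' 0 → fail=7;  out ∅∪∅=∅
  n3('bcb'): parent n2 fail=10; on 'b' 10→0 → fail=1;  out ∅∪∅=∅
  n6('bba'): parent n5 fail=1; on 'a' 1→0 → fail=7;  out {1}∪∅={1}
  n9('aac'): parent n8 fail=7; on 'c' 7→0 → fail=10;  out {3}∪{4}={3,4}
  n4('bcbb'): parent n3 fail=1; on 'b' 1 → fail=5;  out {0}∪{2}={0,2}

Run:
i=0 'b': node 0→1
i=1 'b': node 1→5  ** P2@[0:1]
i=2 'b': node 5→5 (via fail)  ** P2@[1:2]
i=3 'b': node 5→5 (via fail)  ** P2@[2:3]
i=4 'a': node 5→6  ** P1@[2:4]
i=5 'a': node 6→8 (via fail)
i=6 'c': node 8→9  ** P3@[4:6],P4@[6:6]
i=7 'c': node 9→10 (via fail)  ** P4@[7:7]
i=8 'a': node 10→7 (via fail)
i=9 'a': node 7→8
i=10 'c': node 8→9  ** P3@[8:10],P4@[10:10]
i=11 'b': node 9→1 (via fail)
i=12 'c': node 1→2  ** P4@[12:12]
i=13 'b': node 2→3
i=14 'b': node 3→4  ** P0@[11:14],P2@[13:14]
i=15 'b': node 4→5 (via fail)  ** P2@[14:15]
i=16 'a': node 5→6  ** P1@[14:16]
i=17 'a': node 6→8 (via fail)
i=18 'c': node 8→9  ** P3@[16:18],P4@[18:18]
i=19 'a': node 9→7 (via fail)
i=20 'c': node 7→10 (via fail)  ** P4@[20:20]
i=21 'a': node 10→7 (via fail)
i=22 'a': node 7→8
i=23 'a': node 8→8 (via fail)
i=24 'c': node 8→9  ** P3@[22:24],P4@[24:24]
i=25 'b': node 9→1 (via fail)
i=26 'c': node 1→2  ** P4@[26:26]
i=27 'b': node 2→3
i=28 'b': node 3→4  ** P0@[25:28],P2@[27:28]
i=29 'b': node 4→5 (via fail)  ** P2@[28:29]
i=30 'c': node 5→2 (via fail)  ** P4@[30:30]
i=31 'b': node 2→3
i=32 'b': node 3→4  ** P0@[29:32],P2@[31:32]
i=33 'c': node 4→2 (via fail)  ** P4@[33:33]
i=34 'b': node 2→3
i=35 'c': node 3→2 (via fail)  ** P4@[35:35]
i=36 'b': node 2→3
i=37 'b': node 3→4  ** P0@[34:37],P2@[36:37]
i=38 'a': node 4→6 (via fail)  ** P1@[36:38]
i=39 'a': node 6→8 (via fail)
i=40 'c': node 8→9  ** P3@[38:40],P4@[40:40]
i=41 'a': node 9→7 (via fail)
i=42 'b': node 7→1 (via fail)
i=43 'c': node 1→2  ** P4@[43:43]
i=44 'b': node 2→3
i=45 'b': node 3→4  ** P0@[42:45],P2@[44:45]
i=46 'c': node 4→2 (via fail)  ** P4@[46:46]
i=47 'b': node 2→3

All matches (sorted): [[1,2],[2,2],[3,2],[4,1],[6,3],[6,4],[7,4],[10,3],[10,4],[12,4],[14,0],[14,2],[15,2],[16,1],[18,3],[18,4],[20,4],[24,3],[24,4],[26,4],[28,0],[28,2],[29,2],[30,4],[32,0],[32,2],[33,4],[35,4],[37,0],[37,2],[38,1],[40,3],[40,4],[43,4],[45,0],[45,2],[46,4]]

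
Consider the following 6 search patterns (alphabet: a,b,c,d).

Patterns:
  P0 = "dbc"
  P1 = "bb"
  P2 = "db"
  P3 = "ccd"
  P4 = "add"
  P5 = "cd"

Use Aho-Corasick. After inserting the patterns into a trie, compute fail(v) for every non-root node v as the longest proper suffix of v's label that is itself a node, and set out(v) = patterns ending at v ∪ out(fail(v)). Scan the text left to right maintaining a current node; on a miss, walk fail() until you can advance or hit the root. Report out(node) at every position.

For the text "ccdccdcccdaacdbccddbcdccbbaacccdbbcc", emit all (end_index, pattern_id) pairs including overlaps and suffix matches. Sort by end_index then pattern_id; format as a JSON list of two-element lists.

Build automaton:
Trie (insert patterns):
  n0 'ε': a→9 b→4 c→6 d→1
  n1 'd': b→2
  n2 'db': c→3  ←P2
  n3 'dbc': ·  ←P0
  n4 'b': b→5
  n5 'bb': ·  ←P1
  n6 'c': c→7 d→12
  n7 'cc': d→8
  n8 'ccd': ·  ←P3
  n9 'a': d→10
  n10 'ad': d→11
  n11 'add': ·  ←P4
  n12 'cd': ·  ←P5

BFS fail/out derivation:
  n1('d'): parent n0 fail=0; on 'd' 0 → fail=0;  out ∅∪∅=∅
  n4('b'): parent n0 fail=0; on 'b' 0 → fail=0;  out ∅∪∅=∅
  n6('c'): parent n0 fail=0; on 'c' 0 → fail=0;  out ∅∪∅=∅
  n9('a'): parent n0 fail=0; on 'a' 0 → fail=0;  out ∅∪∅=∅
  n2('db'): parent n1 fail=0; on 'b' 0 → fail=4;  out {2}∪∅={2}
  n5('bb'): parent n4 fail=0; on 'b' 0 → fail=4;  out {1}∪∅={1}
  n7('cc'): parent n6 fail=0; on 'c' 0 → fail=6;  out ∅∪∅=∅
  n10('ad'): parent n9 fail=0; on 'd' 0 → fail=1;  out ∅∪∅=∅
  n12('cd'): parent n6 fail=0; on 'd' 0 → fail=1;  out {5}∪∅={5}
  n3('dbc'): parent n2 fail=4; on 'c' 4→0 → fail=6;  out {0}∪∅={0}
  n8('ccd'): parent n7 fail=6; on 'd' 6 → fail=12;  out {3}∪{5}={3,5}
  n11('add'): parent n10 fail=1; on 'd' 1→0 → fail=1;  out {4}∪∅={4}

Text stream:
i=0 'c': node 0→6
i=1 'c': node 6→7
i=2 'd': node 7→8  emit P3@[0:2],P5@[1:2]
i=3 'c': node 8→6 (via fail)
i=4 'c': node 6→7
i=5 'd': node 7→8  emit P3@[3:5],P5@[4:5]
i=6 'c': node 8→6 (via fail)
i=7 'c': node 6→7
i=8 'c': node 7→7 (via fail)
i=9 'd': node 7→8  emit P3@[7:9],P5@[8:9]
i=10 'a': node 8→9 (via fail)
i=11 'a': node 9→9 (via fail)
i=12 'c': node 9→6 (via fail)
i=13 'd': node 6→12  emit P5@[12:13]
i=14 'b': node 12→2 (via fail)  emit P2@[13:14]
i=15 'c': node 2→3  emit P0@[13:15]
i=16 'c': node 3→7 (via fail)
i=17 'd': node 7→8  emit P3@[15:17],P5@[16:17]
i=18 'd': node 8→1 (via fail)
i=19 'b': node 1→2  emit P2@[18:19]
i=20 'c': node 2→3  emit P0@[18:20]
i=21 'd': node 3→12 (via fail)  emit P5@[20:21]
i=22 'c': node 12→6 (via fail)
i=23 'c': node 6→7
i=24 'b': node 7→4 (via fail)
i=25 'b': node 4→5  emit P1@[24:25]
i=26 'a': node 5→9 (via fail)
i=27 'a': node 9→9 (via fail)
i=28 'c': node 9→6 (via fail)
i=29 'c': node 6→7
i=30 'c': node 7→7 (via fail)
i=31 'd': node 7→8  emit P3@[29:31],P5@[30:31]
i=32 'b': node 8→2 (via fail)  emit P2@[31:32]
i=33 'b': node 2→5 (via fail)  emit P1@[32:33]
i=34 'c': node 5→6 (via fail)
i=35 'c': node 6→7

Matches: [[2,3],[2,5],[5,3],[5,5],[9,3],[9,5],[13,5],[14,2],[15,0],[17,3],[17,5],[19,2],[20,0],[21,5],[25,1],[31,3],[31,5],[32,2],[33,1]]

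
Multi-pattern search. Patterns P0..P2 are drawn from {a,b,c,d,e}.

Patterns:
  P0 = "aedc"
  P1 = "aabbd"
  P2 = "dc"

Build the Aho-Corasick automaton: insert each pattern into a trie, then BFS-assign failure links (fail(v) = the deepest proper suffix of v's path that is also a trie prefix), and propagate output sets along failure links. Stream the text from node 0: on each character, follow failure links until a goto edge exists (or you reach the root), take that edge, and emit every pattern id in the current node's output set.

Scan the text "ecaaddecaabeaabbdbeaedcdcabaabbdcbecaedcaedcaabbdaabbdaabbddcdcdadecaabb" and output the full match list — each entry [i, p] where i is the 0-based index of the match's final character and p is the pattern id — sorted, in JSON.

Build:
Trie nodes:
  n0 'ε': a→1 d→9
  n1 'a': a→5 e→2
  n2 'ae': d→3
  n3 'aed': c→4
  n4 'aedc': ·  ←P0
  n5 'aa': b→6
  n6 'aab': b→7
  n7 'aabb': d→8
  n8 'aabbd': ·  ←P1
  n9 'd': c→10
  n10 'dc': ·  ←P2

BFS fail/out derivation:
  n1('a'): parent n0 fail=0; on 'a' 0 → fail=0;  out ∅∪∅=∅
  n9('d'): parent n0 fail=0; on 'd' 0 → fail=0;  out ∅∪∅=∅
  n2('ae'): parent n1 fail=0; on 'e' 0 → fail=0;  out ∅∪∅=∅
  n5('aa'): parent n1 fail=0; on 'a' 0 → fail=1;  out ∅∪∅=∅
  n10('dc'): parent n9 fail=0; on 'c' 0 → fail=0;  out {2}∪∅={2}
  n3('aed'): parent n2 fail=0; on 'd' 0 → fail=9;  out ∅∪∅=∅
  n6('aab'): parent n5 fail=1; on 'b' 1→0 → fail=0;  out ∅∪∅=∅
  n4('aedc'): parent n3 fail=9; on 'c' 9 → fail=10;  out {0}∪{2}={0,2}
  n7('aabb'): parent n6 fail=0; on 'b' 0 → fail=0;  out ∅∪∅=∅
  n8('aabbd'): parent n7 fail=0; on 'd' 0 → fail=9;  out {1}∪∅={1}

Scan:
i=0 'e': node 0→0
i=1 'c': node 0→0
i=2 'a': node 0→1
i=3 'a': node 1→5
i=4 'd': node 5→9 (fail-walked)
i=5 'd': node 9→9 (fail-walked)
i=6 'e': node 9→0 (fail-walked)
i=7 'c': node 0→0
i=8 'a': node 0→1
i=9 'a': node 1→5
i=10 'b': node 5→6
i=11 'e': node 6→0 (fail-walked)
i=12 'a': node 0→1
i=13 'a': node 1→5
i=14 'b': node 5→6
i=15 'b': node 6→7
i=16 'd': node 7→8  ** P1@[12:16]
i=17 'b': node 8→0 (fail-walked)
i=18 'e': node 0→0
i=19 'a': node 0→1
i=20 'e': node 1→2
i=21 'd': node 2→3
i=22 'c': node 3→4  ** P0@[19:22],P2@[21:22]
i=23 'd': node 4→9 (fail-walked)
i=24 'c': node 9→10  ** P2@[23:24]
i=25 'a': node 10→1 (fail-walked)
i=26 'b': node 1→0 (fail-walked)
i=27 'a': node 0→1
i=28 'a': node 1→5
i=29 'b': node 5→6
i=30 'b': node 6→7
i=31 'd': node 7→8  ** P1@[27:31]
i=32 'c': node 8→10 (fail-walked)  ** P2@[31:32]
i=33 'b': node 10→0 (fail-walked)
i=34 'e': node 0→0
i=35 'c': node 0→0
i=36 'a': node 0→1
i=37 'e': node 1→2
i=38 'd': node 2→3
i=39 'c': node 3→4  ** P0@[36:39],P2@[38:39]
i=40 'a': node 4→1 (fail-walked)
i=41 'e': node 1→2
i=42 'd': node 2→3
i=43 'c': node 3→4  ** P0@[40:43],P2@[42:43]
i=44 'a': node 4→1 (fail-walked)
i=45 'a': node 1→5
i=46 'b': node 5→6
i=47 'b': node 6→7
i=48 'd': node 7→8  ** P1@[44:48]
i=49 'a': node 8→1 (fail-walked)
i=50 'a': node 1→5
i=51 'b': node 5→6
i=52 'b': node 6→7
i=53 'd': node 7→8  ** P1@[49:53]
i=54 'a': node 8→1 (fail-walked)
i=55 'a': node 1→5
i=56 'b': node 5→6
i=57 'b': node 6→7
i=58 'd': node 7→8  ** P1@[54:58]
i=59 'd': node 8→9 (fail-walked)
i=60 'c': node 9→10  ** P2@[59:60]
i=61 'd': node 10→9 (fail-walked)
i=62 'c': node 9→10  ** P2@[61:62]
i=63 'd': node 10→9 (fail-walked)
i=64 'a': node 9→1 (fail-walked)
i=65 'd': node 1→9 (fail-walked)
i=66 'e': node 9→0 (fail-walked)
i=67 'c': node 0→0
i=68 'a': node 0→1
i=69 'a': node 1→5
i=70 'b': node 5→6
i=71 'b': node 6→7

All matches (sorted): [[16,1],[22,0],[22,2],[24,2],[31,1],[32,2],[39,0],[39,2],[43,0],[43,2],[48,1],[53,1],[58,1],[60,2],[62,2]]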